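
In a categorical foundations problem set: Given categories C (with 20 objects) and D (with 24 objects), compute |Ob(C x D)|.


The product category C x D has objects that are pairs (c, d).
Number of pairs = |Ob(C)| * |Ob(D)| = 20 * 24 = 480

480


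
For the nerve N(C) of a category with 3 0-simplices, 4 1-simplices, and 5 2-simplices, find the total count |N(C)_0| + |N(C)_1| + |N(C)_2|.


The 2-skeleton of the nerve N(C) consists of simplices in dimensions 0, 1, 2:
  |N(C)_0| = 3 (objects)
  |N(C)_1| = 4 (morphisms)
  |N(C)_2| = 5 (composable pairs)
Total = 3 + 4 + 5 = 12

12


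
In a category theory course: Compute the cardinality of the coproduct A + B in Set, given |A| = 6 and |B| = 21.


In Set, the coproduct A + B is the disjoint union.
|A + B| = |A| + |B| = 6 + 21 = 27

27


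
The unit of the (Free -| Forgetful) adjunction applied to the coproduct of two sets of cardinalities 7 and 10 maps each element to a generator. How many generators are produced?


The unit eta_X: X -> U(F(X)) of the Free-Forgetful adjunction
maps each element of X to a generator of F(X). For X = S + T (disjoint
union in Set), |S + T| = |S| + |T|.
Total mappings = 7 + 10 = 17.

17


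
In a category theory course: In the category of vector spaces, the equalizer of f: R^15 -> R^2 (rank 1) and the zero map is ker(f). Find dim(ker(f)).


The equalizer of f and the zero map is ker(f).
By the rank-nullity theorem: dim(ker(f)) = dim(domain) - rank(f).
dim(ker(f)) = 15 - 1 = 14

14


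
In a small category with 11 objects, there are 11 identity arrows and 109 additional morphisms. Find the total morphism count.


Each object has an identity morphism, giving 11 identities.
Adding the 109 non-identity morphisms:
Total = 11 + 109 = 120

120


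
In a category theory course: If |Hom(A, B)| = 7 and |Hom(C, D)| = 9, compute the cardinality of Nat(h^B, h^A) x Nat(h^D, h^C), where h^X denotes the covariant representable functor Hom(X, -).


By the Yoneda lemma, Nat(h^B, h^A) is isomorphic to Hom(A, B),
so |Nat(h^B, h^A)| = |Hom(A, B)| and |Nat(h^D, h^C)| = |Hom(C, D)|.
|Hom(A, B)| = 7, |Hom(C, D)| = 9.
|Nat(h^B, h^A) x Nat(h^D, h^C)| = 7 * 9 = 63

63


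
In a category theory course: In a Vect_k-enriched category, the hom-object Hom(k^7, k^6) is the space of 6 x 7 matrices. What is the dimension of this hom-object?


In Vect-enriched categories, Hom(k^n, k^m) is the space of m x n matrices.
dim(Hom(k^7, k^6)) = 6 * 7 = 42

42


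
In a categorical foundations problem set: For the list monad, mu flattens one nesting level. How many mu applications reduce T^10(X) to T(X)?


Each application of mu: T^2 -> T removes one layer of nesting.
Starting at depth 10 (i.e., T^10(X)), we need to reach T(X).
Number of mu applications = 10 - 1 = 9

9


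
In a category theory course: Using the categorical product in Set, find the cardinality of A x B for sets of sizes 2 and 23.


In Set, the product A x B is the Cartesian product.
By the universal property, |A x B| = |A| * |B|.
|A x B| = 2 * 23 = 46

46


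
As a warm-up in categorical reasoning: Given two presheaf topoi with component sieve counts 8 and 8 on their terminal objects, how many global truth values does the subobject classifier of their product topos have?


In a product of presheaf topoi E_1 x E_2, the subobject classifier
is Omega = Omega_1 x Omega_2 (componentwise), so
|Omega(top)| = |Omega_1(top_1)| * |Omega_2(top_2)|.
= 8 * 8 = 64.

64


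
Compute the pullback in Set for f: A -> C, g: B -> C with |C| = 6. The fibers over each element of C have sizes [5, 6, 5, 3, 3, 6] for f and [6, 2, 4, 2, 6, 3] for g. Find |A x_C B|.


The pullback A x_C B consists of pairs (a, b) with f(a) = g(b).
For each element c in C, the fiber product has |f^-1(c)| * |g^-1(c)| elements.
Summing over C: 5 * 6 + 6 * 2 + 5 * 4 + 3 * 2 + 3 * 6 + 6 * 3
= 30 + 12 + 20 + 6 + 18 + 18 = 104

104


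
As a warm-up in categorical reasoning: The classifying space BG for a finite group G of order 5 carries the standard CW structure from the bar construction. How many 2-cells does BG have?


In the bar-construction CW model of BG, the n-cells are indexed by
n-tuples [g_1|...|g_n] of non-identity elements of G (degenerate
simplices with some g_i = e do not contribute cells), so there are
(|G| - 1)^n n-cells.
For dim = 2 with |G| = 5:
cells = (5 - 1)^2 = 4^2 = 16

16


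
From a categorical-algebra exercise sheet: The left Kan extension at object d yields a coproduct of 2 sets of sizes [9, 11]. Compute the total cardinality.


Pointwise, the left Kan extension (Lan_F H)(d) is the colimit, indexed
by the comma category (F downarrow d), of H composed with the
projection (F downarrow d) -> C. Here that colimit is given
as a coproduct (disjoint union) of sets, so its cardinality is the
sum of the sizes of the summands.
Coproduct of sets with sizes: 9 + 11
= 20

20


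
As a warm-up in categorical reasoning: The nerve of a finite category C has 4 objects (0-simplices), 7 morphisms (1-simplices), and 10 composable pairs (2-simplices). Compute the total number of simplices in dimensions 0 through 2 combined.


The 2-skeleton of the nerve N(C) consists of simplices in dimensions 0, 1, 2:
  |N(C)_0| = 4 (objects)
  |N(C)_1| = 7 (morphisms)
  |N(C)_2| = 10 (composable pairs)
Total = 4 + 7 + 10 = 21

21


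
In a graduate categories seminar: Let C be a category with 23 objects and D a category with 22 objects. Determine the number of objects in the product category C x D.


The product category C x D has objects that are pairs (c, d).
Number of pairs = |Ob(C)| * |Ob(D)| = 23 * 22 = 506

506


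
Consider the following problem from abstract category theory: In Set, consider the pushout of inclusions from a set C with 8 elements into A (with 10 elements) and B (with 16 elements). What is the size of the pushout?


The pushout A +_C B identifies the images of C in A and B.
|A +_C B| = |A| + |B| - |C| (for injections).
= 10 + 16 - 8 = 18

18


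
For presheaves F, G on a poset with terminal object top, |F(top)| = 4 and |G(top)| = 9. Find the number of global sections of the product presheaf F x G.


Global sections of a presheaf on a poset with terminal top satisfy
Gamma(H) ~ H(top). Presheaves admit pointwise products, so
(F x G)(top) = F(top) x G(top) (Cartesian product).
|Gamma(F x G)| = |F(top)| * |G(top)| = 4 * 9 = 36.

36


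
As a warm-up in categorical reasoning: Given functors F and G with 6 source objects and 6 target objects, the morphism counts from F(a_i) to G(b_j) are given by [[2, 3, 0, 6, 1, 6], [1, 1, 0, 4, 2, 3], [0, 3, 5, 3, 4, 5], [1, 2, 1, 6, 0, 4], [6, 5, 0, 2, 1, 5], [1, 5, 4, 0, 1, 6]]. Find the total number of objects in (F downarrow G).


Objects of (F downarrow G) are triples (a, b, h: F(a)->G(b)).
The count equals the sum of all entries in the hom-matrix.
sum(row 0) = 18
sum(row 1) = 11
sum(row 2) = 20
sum(row 3) = 14
sum(row 4) = 19
sum(row 5) = 17
Grand total = 99

99


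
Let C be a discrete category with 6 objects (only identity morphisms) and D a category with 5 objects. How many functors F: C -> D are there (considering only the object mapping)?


A functor from a discrete category C to D is determined by
where each object maps. Each of the 6 objects of C can map
to any of the 5 objects of D independently.
Number of functors = 5^6 = 15625

15625


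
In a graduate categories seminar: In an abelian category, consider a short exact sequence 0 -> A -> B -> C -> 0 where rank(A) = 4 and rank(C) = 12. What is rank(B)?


For a short exact sequence 0 -> A -> B -> C -> 0,
rank is additive: rank(B) = rank(A) + rank(C).
rank(B) = 4 + 12 = 16

16


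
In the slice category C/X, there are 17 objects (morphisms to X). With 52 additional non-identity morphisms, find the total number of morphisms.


In the slice category C/X, objects are morphisms to X.
Identity morphisms: 17 (one per object of C/X).
Non-identity morphisms: 52.
Total = 17 + 52 = 69

69


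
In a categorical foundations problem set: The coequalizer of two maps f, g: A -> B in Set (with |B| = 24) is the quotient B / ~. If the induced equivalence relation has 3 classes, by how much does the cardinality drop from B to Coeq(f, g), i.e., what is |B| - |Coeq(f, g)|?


The coequalizer Coeq(f, g) = B / ~ has one element per equivalence class.
|B| = 24, |Coeq(f, g)| = 3.
|B| - |Coeq(f, g)| = 24 - 3 = 21.

21


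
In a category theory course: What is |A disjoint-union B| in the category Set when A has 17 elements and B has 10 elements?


In Set, the coproduct A + B is the disjoint union.
|A + B| = |A| + |B| = 17 + 10 = 27

27


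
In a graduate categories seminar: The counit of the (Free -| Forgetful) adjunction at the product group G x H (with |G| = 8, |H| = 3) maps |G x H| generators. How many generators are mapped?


The counit epsilon_K: F(U(K)) -> K of the Free-Forgetful adjunction
maps |K| generators of F(U(K)) into K. For K = G x H (the product group),
|G x H| = |G| * |H|.
Total generators mapped = 8 * 3 = 24.

24


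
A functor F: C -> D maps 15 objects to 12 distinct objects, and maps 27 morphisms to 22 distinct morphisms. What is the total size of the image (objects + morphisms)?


The image of F consists of distinct objects and distinct morphisms.
|Im(F)| on objects = 12
|Im(F)| on morphisms = 22
Total image cardinality = 12 + 22 = 34

34


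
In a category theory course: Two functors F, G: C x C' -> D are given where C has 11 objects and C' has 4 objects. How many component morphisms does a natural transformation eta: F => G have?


A natural transformation eta: F => G assigns one component morphism per
object of the domain category.
The domain is the product category C x C', so
|Ob(C x C')| = |Ob(C)| * |Ob(C')| = 11 * 4 = 44.
Therefore eta has 44 component morphisms.

44


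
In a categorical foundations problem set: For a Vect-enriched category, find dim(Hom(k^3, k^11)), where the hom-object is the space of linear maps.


In Vect-enriched categories, Hom(k^n, k^m) is the space of m x n matrices.
dim(Hom(k^3, k^11)) = 11 * 3 = 33

33


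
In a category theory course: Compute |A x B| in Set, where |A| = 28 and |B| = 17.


In Set, the product A x B is the Cartesian product.
By the universal property, |A x B| = |A| * |B|.
|A x B| = 28 * 17 = 476

476


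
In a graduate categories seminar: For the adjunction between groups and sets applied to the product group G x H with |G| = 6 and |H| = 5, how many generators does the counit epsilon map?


The counit epsilon_K: F(U(K)) -> K of the Free-Forgetful adjunction
maps |K| generators of F(U(K)) into K. For K = G x H (the product group),
|G x H| = |G| * |H|.
Total generators mapped = 6 * 5 = 30.

30


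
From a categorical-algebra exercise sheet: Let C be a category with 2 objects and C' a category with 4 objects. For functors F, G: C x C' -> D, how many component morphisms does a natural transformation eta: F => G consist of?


A natural transformation eta: F => G assigns one component morphism per
object of the domain category.
The domain is the product category C x C', so
|Ob(C x C')| = |Ob(C)| * |Ob(C')| = 2 * 4 = 8.
Therefore eta has 8 component morphisms.

8


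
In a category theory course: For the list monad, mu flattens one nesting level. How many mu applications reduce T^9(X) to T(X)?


Each application of mu: T^2 -> T removes one layer of nesting.
Starting at depth 9 (i.e., T^9(X)), we need to reach T(X).
Number of mu applications = 9 - 1 = 8

8


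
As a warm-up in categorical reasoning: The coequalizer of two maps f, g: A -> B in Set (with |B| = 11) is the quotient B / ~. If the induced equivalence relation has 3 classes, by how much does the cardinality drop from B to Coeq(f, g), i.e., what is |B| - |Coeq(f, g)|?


The coequalizer Coeq(f, g) = B / ~ has one element per equivalence class.
|B| = 11, |Coeq(f, g)| = 3.
|B| - |Coeq(f, g)| = 11 - 3 = 8.

8


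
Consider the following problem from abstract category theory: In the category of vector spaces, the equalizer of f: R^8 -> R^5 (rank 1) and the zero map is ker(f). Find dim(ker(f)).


The equalizer of f and the zero map is ker(f).
By the rank-nullity theorem: dim(ker(f)) = dim(domain) - rank(f).
dim(ker(f)) = 8 - 1 = 7

7


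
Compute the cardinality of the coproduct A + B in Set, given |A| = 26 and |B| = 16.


In Set, the coproduct A + B is the disjoint union.
|A + B| = |A| + |B| = 26 + 16 = 42

42


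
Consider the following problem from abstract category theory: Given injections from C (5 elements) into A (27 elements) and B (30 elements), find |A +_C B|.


The pushout A +_C B identifies the images of C in A and B.
|A +_C B| = |A| + |B| - |C| (for injections).
= 27 + 30 - 5 = 52

52


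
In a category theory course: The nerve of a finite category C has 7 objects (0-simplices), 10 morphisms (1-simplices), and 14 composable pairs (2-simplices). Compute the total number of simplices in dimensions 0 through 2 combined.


The 2-skeleton of the nerve N(C) consists of simplices in dimensions 0, 1, 2:
  |N(C)_0| = 7 (objects)
  |N(C)_1| = 10 (morphisms)
  |N(C)_2| = 14 (composable pairs)
Total = 7 + 10 + 14 = 31

31


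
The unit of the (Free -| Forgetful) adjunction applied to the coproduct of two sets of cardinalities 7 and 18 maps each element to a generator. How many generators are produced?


The unit eta_X: X -> U(F(X)) of the Free-Forgetful adjunction
maps each element of X to a generator of F(X). For X = S + T (disjoint
union in Set), |S + T| = |S| + |T|.
Total mappings = 7 + 18 = 25.

25


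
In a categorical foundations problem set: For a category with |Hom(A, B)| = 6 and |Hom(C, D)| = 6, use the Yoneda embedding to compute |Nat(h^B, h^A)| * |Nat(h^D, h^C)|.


By the Yoneda lemma, Nat(h^B, h^A) is isomorphic to Hom(A, B),
so |Nat(h^B, h^A)| = |Hom(A, B)| and |Nat(h^D, h^C)| = |Hom(C, D)|.
|Hom(A, B)| = 6, |Hom(C, D)| = 6.
|Nat(h^B, h^A) x Nat(h^D, h^C)| = 6 * 6 = 36

36


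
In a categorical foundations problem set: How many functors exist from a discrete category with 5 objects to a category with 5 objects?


A functor from a discrete category C to D is determined by
where each object maps. Each of the 5 objects of C can map
to any of the 5 objects of D independently.
Number of functors = 5^5 = 3125

3125


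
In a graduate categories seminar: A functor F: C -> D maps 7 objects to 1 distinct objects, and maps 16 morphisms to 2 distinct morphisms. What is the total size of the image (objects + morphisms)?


The image of F consists of distinct objects and distinct morphisms.
|Im(F)| on objects = 1
|Im(F)| on morphisms = 2
Total image cardinality = 1 + 2 = 3

3


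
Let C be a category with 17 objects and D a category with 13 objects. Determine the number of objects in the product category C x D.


The product category C x D has objects that are pairs (c, d).
Number of pairs = |Ob(C)| * |Ob(D)| = 17 * 13 = 221

221


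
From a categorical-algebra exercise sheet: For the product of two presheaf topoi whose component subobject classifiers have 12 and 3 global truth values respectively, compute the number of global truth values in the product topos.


In a product of presheaf topoi E_1 x E_2, the subobject classifier
is Omega = Omega_1 x Omega_2 (componentwise), so
|Omega(top)| = |Omega_1(top_1)| * |Omega_2(top_2)|.
= 12 * 3 = 36.

36


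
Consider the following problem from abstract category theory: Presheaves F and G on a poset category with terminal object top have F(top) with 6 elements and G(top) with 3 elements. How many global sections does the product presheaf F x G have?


Global sections of a presheaf on a poset with terminal top satisfy
Gamma(H) ~ H(top). Presheaves admit pointwise products, so
(F x G)(top) = F(top) x G(top) (Cartesian product).
|Gamma(F x G)| = |F(top)| * |G(top)| = 6 * 3 = 18.

18


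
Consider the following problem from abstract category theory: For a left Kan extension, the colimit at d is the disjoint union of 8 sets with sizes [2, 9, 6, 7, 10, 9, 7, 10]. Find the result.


Pointwise, the left Kan extension (Lan_F H)(d) is the colimit, indexed
by the comma category (F downarrow d), of H composed with the
projection (F downarrow d) -> C. Here that colimit is given
as a coproduct (disjoint union) of sets, so its cardinality is the
sum of the sizes of the summands.
Coproduct of sets with sizes: 2 + 9 + 6 + 7 + 10 + 9 + 7 + 10
= 60

60


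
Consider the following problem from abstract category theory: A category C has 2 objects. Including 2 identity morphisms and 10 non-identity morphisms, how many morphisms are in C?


Each object has an identity morphism, giving 2 identities.
Adding the 10 non-identity morphisms:
Total = 2 + 10 = 12

12


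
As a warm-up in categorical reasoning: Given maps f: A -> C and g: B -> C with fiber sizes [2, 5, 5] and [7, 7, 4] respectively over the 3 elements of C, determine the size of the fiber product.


The pullback A x_C B consists of pairs (a, b) with f(a) = g(b).
For each element c in C, the fiber product has |f^-1(c)| * |g^-1(c)| elements.
Summing over C: 2 * 7 + 5 * 7 + 5 * 4
= 14 + 35 + 20 = 69

69


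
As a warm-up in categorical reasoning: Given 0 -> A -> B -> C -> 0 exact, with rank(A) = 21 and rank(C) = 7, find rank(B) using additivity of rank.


For a short exact sequence 0 -> A -> B -> C -> 0,
rank is additive: rank(B) = rank(A) + rank(C).
rank(B) = 21 + 7 = 28

28


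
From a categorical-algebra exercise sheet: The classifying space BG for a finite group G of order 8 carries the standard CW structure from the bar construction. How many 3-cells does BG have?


In the bar-construction CW model of BG, the n-cells are indexed by
n-tuples [g_1|...|g_n] of non-identity elements of G (degenerate
simplices with some g_i = e do not contribute cells), so there are
(|G| - 1)^n n-cells.
For dim = 3 with |G| = 8:
cells = (8 - 1)^3 = 7^3 = 343

343


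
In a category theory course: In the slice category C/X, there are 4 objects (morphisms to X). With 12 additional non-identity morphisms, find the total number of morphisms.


In the slice category C/X, objects are morphisms to X.
Identity morphisms: 4 (one per object of C/X).
Non-identity morphisms: 12.
Total = 4 + 12 = 16

16


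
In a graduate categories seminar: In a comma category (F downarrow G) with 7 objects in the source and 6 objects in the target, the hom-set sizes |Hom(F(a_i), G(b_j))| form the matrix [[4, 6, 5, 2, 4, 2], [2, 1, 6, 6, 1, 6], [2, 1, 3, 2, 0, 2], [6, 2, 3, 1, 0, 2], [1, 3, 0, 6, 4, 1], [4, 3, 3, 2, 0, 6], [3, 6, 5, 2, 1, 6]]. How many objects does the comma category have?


Objects of (F downarrow G) are triples (a, b, h: F(a)->G(b)).
The count equals the sum of all entries in the hom-matrix.
sum(row 0) = 23
sum(row 1) = 22
sum(row 2) = 10
sum(row 3) = 14
sum(row 4) = 15
sum(row 5) = 18
sum(row 6) = 23
Grand total = 125

125


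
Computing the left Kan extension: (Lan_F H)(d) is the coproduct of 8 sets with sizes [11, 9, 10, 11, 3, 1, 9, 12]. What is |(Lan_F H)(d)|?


Pointwise, the left Kan extension (Lan_F H)(d) is the colimit, indexed
by the comma category (F downarrow d), of H composed with the
projection (F downarrow d) -> C. Here that colimit is given
as a coproduct (disjoint union) of sets, so its cardinality is the
sum of the sizes of the summands.
Coproduct of sets with sizes: 11 + 9 + 10 + 11 + 3 + 1 + 9 + 12
= 66

66


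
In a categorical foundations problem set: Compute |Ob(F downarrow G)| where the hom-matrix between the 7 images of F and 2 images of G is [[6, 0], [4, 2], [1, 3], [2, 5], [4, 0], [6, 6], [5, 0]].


Objects of (F downarrow G) are triples (a, b, h: F(a)->G(b)).
The count equals the sum of all entries in the hom-matrix.
sum(row 0) = 6
sum(row 1) = 6
sum(row 2) = 4
sum(row 3) = 7
sum(row 4) = 4
sum(row 5) = 12
sum(row 6) = 5
Grand total = 44

44


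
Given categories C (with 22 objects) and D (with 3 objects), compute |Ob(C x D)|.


The product category C x D has objects that are pairs (c, d).
Number of pairs = |Ob(C)| * |Ob(D)| = 22 * 3 = 66

66


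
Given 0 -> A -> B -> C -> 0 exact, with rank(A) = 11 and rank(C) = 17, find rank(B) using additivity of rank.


For a short exact sequence 0 -> A -> B -> C -> 0,
rank is additive: rank(B) = rank(A) + rank(C).
rank(B) = 11 + 17 = 28

28


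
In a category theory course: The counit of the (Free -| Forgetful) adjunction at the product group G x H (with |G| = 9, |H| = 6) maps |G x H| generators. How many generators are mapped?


The counit epsilon_K: F(U(K)) -> K of the Free-Forgetful adjunction
maps |K| generators of F(U(K)) into K. For K = G x H (the product group),
|G x H| = |G| * |H|.
Total generators mapped = 9 * 6 = 54.

54


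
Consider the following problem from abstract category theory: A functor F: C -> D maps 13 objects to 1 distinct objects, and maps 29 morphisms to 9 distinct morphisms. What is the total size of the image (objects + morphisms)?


The image of F consists of distinct objects and distinct morphisms.
|Im(F)| on objects = 1
|Im(F)| on morphisms = 9
Total image cardinality = 1 + 9 = 10

10


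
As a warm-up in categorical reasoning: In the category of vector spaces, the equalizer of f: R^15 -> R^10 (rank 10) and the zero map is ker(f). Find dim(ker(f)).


The equalizer of f and the zero map is ker(f).
By the rank-nullity theorem: dim(ker(f)) = dim(domain) - rank(f).
dim(ker(f)) = 15 - 10 = 5

5


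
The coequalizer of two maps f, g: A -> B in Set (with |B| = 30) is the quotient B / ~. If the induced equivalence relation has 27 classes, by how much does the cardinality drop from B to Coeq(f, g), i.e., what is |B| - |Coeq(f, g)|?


The coequalizer Coeq(f, g) = B / ~ has one element per equivalence class.
|B| = 30, |Coeq(f, g)| = 27.
|B| - |Coeq(f, g)| = 30 - 27 = 3.

3


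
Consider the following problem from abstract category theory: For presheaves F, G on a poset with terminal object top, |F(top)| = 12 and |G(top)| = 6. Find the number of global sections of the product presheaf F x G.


Global sections of a presheaf on a poset with terminal top satisfy
Gamma(H) ~ H(top). Presheaves admit pointwise products, so
(F x G)(top) = F(top) x G(top) (Cartesian product).
|Gamma(F x G)| = |F(top)| * |G(top)| = 12 * 6 = 72.

72


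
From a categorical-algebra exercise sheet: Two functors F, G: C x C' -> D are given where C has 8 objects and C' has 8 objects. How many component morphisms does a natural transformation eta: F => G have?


A natural transformation eta: F => G assigns one component morphism per
object of the domain category.
The domain is the product category C x C', so
|Ob(C x C')| = |Ob(C)| * |Ob(C')| = 8 * 8 = 64.
Therefore eta has 64 component morphisms.

64


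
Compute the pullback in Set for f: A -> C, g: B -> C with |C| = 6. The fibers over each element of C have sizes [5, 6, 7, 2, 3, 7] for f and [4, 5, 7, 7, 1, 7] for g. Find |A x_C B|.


The pullback A x_C B consists of pairs (a, b) with f(a) = g(b).
For each element c in C, the fiber product has |f^-1(c)| * |g^-1(c)| elements.
Summing over C: 5 * 4 + 6 * 5 + 7 * 7 + 2 * 7 + 3 * 1 + 7 * 7
= 20 + 30 + 49 + 14 + 3 + 49 = 165

165


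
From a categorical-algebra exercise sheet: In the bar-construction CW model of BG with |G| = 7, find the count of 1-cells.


In the bar-construction CW model of BG, the n-cells are indexed by
n-tuples [g_1|...|g_n] of non-identity elements of G (degenerate
simplices with some g_i = e do not contribute cells), so there are
(|G| - 1)^n n-cells.
For dim = 1 with |G| = 7:
cells = (7 - 1)^1 = 6^1 = 6

6


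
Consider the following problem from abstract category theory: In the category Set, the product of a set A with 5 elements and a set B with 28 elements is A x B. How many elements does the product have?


In Set, the product A x B is the Cartesian product.
By the universal property, |A x B| = |A| * |B|.
|A x B| = 5 * 28 = 140

140


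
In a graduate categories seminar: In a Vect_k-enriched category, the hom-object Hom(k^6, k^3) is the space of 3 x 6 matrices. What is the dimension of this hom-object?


In Vect-enriched categories, Hom(k^n, k^m) is the space of m x n matrices.
dim(Hom(k^6, k^3)) = 3 * 6 = 18

18


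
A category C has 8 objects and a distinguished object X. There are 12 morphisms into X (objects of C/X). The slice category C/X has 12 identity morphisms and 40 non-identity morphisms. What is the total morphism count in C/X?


In the slice category C/X, objects are morphisms to X.
Identity morphisms: 12 (one per object of C/X).
Non-identity morphisms: 40.
Total = 12 + 40 = 52

52


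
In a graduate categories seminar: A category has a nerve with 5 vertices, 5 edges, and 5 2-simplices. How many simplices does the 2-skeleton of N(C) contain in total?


The 2-skeleton of the nerve N(C) consists of simplices in dimensions 0, 1, 2:
  |N(C)_0| = 5 (objects)
  |N(C)_1| = 5 (morphisms)
  |N(C)_2| = 5 (composable pairs)
Total = 5 + 5 + 5 = 15

15


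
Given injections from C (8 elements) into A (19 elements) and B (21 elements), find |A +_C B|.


The pushout A +_C B identifies the images of C in A and B.
|A +_C B| = |A| + |B| - |C| (for injections).
= 19 + 21 - 8 = 32

32


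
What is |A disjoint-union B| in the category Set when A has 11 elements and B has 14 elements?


In Set, the coproduct A + B is the disjoint union.
|A + B| = |A| + |B| = 11 + 14 = 25

25


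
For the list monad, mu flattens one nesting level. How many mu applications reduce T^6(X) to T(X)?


Each application of mu: T^2 -> T removes one layer of nesting.
Starting at depth 6 (i.e., T^6(X)), we need to reach T(X).
Number of mu applications = 6 - 1 = 5

5


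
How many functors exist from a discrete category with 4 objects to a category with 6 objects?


A functor from a discrete category C to D is determined by
where each object maps. Each of the 4 objects of C can map
to any of the 6 objects of D independently.
Number of functors = 6^4 = 1296

1296


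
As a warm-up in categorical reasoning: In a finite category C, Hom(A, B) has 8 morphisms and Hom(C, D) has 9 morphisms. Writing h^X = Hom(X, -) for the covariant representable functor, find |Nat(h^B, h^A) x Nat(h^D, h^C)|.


By the Yoneda lemma, Nat(h^B, h^A) is isomorphic to Hom(A, B),
so |Nat(h^B, h^A)| = |Hom(A, B)| and |Nat(h^D, h^C)| = |Hom(C, D)|.
|Hom(A, B)| = 8, |Hom(C, D)| = 9.
|Nat(h^B, h^A) x Nat(h^D, h^C)| = 8 * 9 = 72

72


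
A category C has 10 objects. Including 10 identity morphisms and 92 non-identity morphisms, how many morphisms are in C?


Each object has an identity morphism, giving 10 identities.
Adding the 92 non-identity morphisms:
Total = 10 + 92 = 102

102


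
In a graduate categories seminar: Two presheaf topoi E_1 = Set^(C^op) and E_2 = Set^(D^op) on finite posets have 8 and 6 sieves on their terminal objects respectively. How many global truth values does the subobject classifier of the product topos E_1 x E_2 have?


In a product of presheaf topoi E_1 x E_2, the subobject classifier
is Omega = Omega_1 x Omega_2 (componentwise), so
|Omega(top)| = |Omega_1(top_1)| * |Omega_2(top_2)|.
= 8 * 6 = 48.

48


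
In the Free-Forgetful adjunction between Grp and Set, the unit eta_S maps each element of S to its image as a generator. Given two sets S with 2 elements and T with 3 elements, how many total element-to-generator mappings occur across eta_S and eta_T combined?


The unit eta_X: X -> U(F(X)) of the Free-Forgetful adjunction
maps each element of X to a generator of F(X). For X = S + T (disjoint
union in Set), |S + T| = |S| + |T|.
Total mappings = 2 + 3 = 5.

5


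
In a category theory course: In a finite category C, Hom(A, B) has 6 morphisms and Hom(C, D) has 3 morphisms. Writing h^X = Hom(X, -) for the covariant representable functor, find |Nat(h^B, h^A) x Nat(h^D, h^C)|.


By the Yoneda lemma, Nat(h^B, h^A) is isomorphic to Hom(A, B),
so |Nat(h^B, h^A)| = |Hom(A, B)| and |Nat(h^D, h^C)| = |Hom(C, D)|.
|Hom(A, B)| = 6, |Hom(C, D)| = 3.
|Nat(h^B, h^A) x Nat(h^D, h^C)| = 6 * 3 = 18

18


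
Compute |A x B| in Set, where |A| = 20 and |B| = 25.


In Set, the product A x B is the Cartesian product.
By the universal property, |A x B| = |A| * |B|.
|A x B| = 20 * 25 = 500

500


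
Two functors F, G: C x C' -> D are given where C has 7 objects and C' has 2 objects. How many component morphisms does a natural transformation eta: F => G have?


A natural transformation eta: F => G assigns one component morphism per
object of the domain category.
The domain is the product category C x C', so
|Ob(C x C')| = |Ob(C)| * |Ob(C')| = 7 * 2 = 14.
Therefore eta has 14 component morphisms.

14


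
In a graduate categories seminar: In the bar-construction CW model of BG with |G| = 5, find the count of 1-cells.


In the bar-construction CW model of BG, the n-cells are indexed by
n-tuples [g_1|...|g_n] of non-identity elements of G (degenerate
simplices with some g_i = e do not contribute cells), so there are
(|G| - 1)^n n-cells.
For dim = 1 with |G| = 5:
cells = (5 - 1)^1 = 4^1 = 4

4


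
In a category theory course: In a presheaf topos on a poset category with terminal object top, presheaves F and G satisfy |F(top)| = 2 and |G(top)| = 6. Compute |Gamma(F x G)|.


Global sections of a presheaf on a poset with terminal top satisfy
Gamma(H) ~ H(top). Presheaves admit pointwise products, so
(F x G)(top) = F(top) x G(top) (Cartesian product).
|Gamma(F x G)| = |F(top)| * |G(top)| = 2 * 6 = 12.

12


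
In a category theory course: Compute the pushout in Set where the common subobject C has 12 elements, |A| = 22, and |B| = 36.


The pushout A +_C B identifies the images of C in A and B.
|A +_C B| = |A| + |B| - |C| (for injections).
= 22 + 36 - 12 = 46

46


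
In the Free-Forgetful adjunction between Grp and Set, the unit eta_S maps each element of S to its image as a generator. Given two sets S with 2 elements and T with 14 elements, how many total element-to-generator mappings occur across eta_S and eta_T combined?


The unit eta_X: X -> U(F(X)) of the Free-Forgetful adjunction
maps each element of X to a generator of F(X). For X = S + T (disjoint
union in Set), |S + T| = |S| + |T|.
Total mappings = 2 + 14 = 16.

16


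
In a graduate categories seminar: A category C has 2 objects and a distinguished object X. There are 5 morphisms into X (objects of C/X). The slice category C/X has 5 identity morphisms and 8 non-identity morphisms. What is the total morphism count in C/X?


In the slice category C/X, objects are morphisms to X.
Identity morphisms: 5 (one per object of C/X).
Non-identity morphisms: 8.
Total = 5 + 8 = 13

13


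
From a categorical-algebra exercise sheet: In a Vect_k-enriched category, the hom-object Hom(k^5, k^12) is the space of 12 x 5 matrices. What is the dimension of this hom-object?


In Vect-enriched categories, Hom(k^n, k^m) is the space of m x n matrices.
dim(Hom(k^5, k^12)) = 12 * 5 = 60

60


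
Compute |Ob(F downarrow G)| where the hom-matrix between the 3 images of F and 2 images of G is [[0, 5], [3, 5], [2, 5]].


Objects of (F downarrow G) are triples (a, b, h: F(a)->G(b)).
The count equals the sum of all entries in the hom-matrix.
sum(row 0) = 5
sum(row 1) = 8
sum(row 2) = 7
Grand total = 20

20


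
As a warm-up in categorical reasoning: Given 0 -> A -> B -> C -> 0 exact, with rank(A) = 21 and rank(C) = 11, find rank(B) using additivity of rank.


For a short exact sequence 0 -> A -> B -> C -> 0,
rank is additive: rank(B) = rank(A) + rank(C).
rank(B) = 21 + 11 = 32

32


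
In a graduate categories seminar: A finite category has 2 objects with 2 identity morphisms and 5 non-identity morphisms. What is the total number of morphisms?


Each object has an identity morphism, giving 2 identities.
Adding the 5 non-identity morphisms:
Total = 2 + 5 = 7

7


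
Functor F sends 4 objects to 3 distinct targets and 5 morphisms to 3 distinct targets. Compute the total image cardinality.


The image of F consists of distinct objects and distinct morphisms.
|Im(F)| on objects = 3
|Im(F)| on morphisms = 3
Total image cardinality = 3 + 3 = 6

6


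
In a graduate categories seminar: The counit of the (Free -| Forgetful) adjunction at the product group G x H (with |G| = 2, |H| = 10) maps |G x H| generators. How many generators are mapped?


The counit epsilon_K: F(U(K)) -> K of the Free-Forgetful adjunction
maps |K| generators of F(U(K)) into K. For K = G x H (the product group),
|G x H| = |G| * |H|.
Total generators mapped = 2 * 10 = 20.

20


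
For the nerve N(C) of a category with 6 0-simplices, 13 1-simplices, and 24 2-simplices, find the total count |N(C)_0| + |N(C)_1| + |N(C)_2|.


The 2-skeleton of the nerve N(C) consists of simplices in dimensions 0, 1, 2:
  |N(C)_0| = 6 (objects)
  |N(C)_1| = 13 (morphisms)
  |N(C)_2| = 24 (composable pairs)
Total = 6 + 13 + 24 = 43

43


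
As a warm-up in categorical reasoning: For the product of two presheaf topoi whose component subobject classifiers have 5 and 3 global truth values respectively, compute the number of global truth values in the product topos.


In a product of presheaf topoi E_1 x E_2, the subobject classifier
is Omega = Omega_1 x Omega_2 (componentwise), so
|Omega(top)| = |Omega_1(top_1)| * |Omega_2(top_2)|.
= 5 * 3 = 15.

15


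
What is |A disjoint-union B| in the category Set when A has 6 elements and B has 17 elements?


In Set, the coproduct A + B is the disjoint union.
|A + B| = |A| + |B| = 6 + 17 = 23

23


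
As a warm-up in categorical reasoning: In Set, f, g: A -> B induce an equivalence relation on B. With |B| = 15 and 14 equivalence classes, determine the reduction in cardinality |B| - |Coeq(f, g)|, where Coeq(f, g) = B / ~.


The coequalizer Coeq(f, g) = B / ~ has one element per equivalence class.
|B| = 15, |Coeq(f, g)| = 14.
|B| - |Coeq(f, g)| = 15 - 14 = 1.

1


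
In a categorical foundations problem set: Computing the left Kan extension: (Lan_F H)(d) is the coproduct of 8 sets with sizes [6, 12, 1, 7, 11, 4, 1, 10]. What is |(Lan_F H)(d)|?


Pointwise, the left Kan extension (Lan_F H)(d) is the colimit, indexed
by the comma category (F downarrow d), of H composed with the
projection (F downarrow d) -> C. Here that colimit is given
as a coproduct (disjoint union) of sets, so its cardinality is the
sum of the sizes of the summands.
Coproduct of sets with sizes: 6 + 12 + 1 + 7 + 11 + 4 + 1 + 10
= 52

52


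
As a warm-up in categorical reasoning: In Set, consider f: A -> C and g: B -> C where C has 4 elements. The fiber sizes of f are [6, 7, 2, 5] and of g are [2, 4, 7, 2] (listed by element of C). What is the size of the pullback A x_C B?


The pullback A x_C B consists of pairs (a, b) with f(a) = g(b).
For each element c in C, the fiber product has |f^-1(c)| * |g^-1(c)| elements.
Summing over C: 6 * 2 + 7 * 4 + 2 * 7 + 5 * 2
= 12 + 28 + 14 + 10 = 64

64


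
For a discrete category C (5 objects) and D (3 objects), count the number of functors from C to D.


A functor from a discrete category C to D is determined by
where each object maps. Each of the 5 objects of C can map
to any of the 3 objects of D independently.
Number of functors = 3^5 = 243

243


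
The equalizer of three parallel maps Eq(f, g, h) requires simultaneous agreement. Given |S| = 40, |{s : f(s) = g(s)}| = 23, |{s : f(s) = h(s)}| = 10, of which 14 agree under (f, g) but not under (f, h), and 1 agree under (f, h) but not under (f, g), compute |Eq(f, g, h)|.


Eq(f, g, h) is the triple-agreement set: points in S where all three
maps take the same value. Using inclusion-exclusion on the pairwise data:
Pair (f, g) agrees on 23 points; pair (f, h) on 10 points.
Points agreeing under (f, g) but not (f, h) = 14; under (f, h) but not (f, g) = 1.
Triple-agreement = agreement-in-(f, g) minus points that agree under (f, g) but not (f, h):
|Eq(f, g, h)| = 23 - 14 = 9
(cross-check via (f, h): 10 - 1 = 9.)

9


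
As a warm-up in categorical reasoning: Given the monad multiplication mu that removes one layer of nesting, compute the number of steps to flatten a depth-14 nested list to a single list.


Each application of mu: T^2 -> T removes one layer of nesting.
Starting at depth 14 (i.e., T^14(X)), we need to reach T(X).
Number of mu applications = 14 - 1 = 13

13


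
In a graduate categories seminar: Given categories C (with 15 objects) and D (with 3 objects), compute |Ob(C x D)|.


The product category C x D has objects that are pairs (c, d).
Number of pairs = |Ob(C)| * |Ob(D)| = 15 * 3 = 45

45


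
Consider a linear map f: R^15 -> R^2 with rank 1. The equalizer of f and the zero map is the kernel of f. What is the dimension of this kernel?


The equalizer of f and the zero map is ker(f).
By the rank-nullity theorem: dim(ker(f)) = dim(domain) - rank(f).
dim(ker(f)) = 15 - 1 = 14

14


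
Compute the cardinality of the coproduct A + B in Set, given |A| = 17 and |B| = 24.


In Set, the coproduct A + B is the disjoint union.
|A + B| = |A| + |B| = 17 + 24 = 41

41


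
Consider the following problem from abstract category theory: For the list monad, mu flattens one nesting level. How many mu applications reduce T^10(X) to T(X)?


Each application of mu: T^2 -> T removes one layer of nesting.
Starting at depth 10 (i.e., T^10(X)), we need to reach T(X).
Number of mu applications = 10 - 1 = 9

9


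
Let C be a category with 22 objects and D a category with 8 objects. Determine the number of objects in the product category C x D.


The product category C x D has objects that are pairs (c, d).
Number of pairs = |Ob(C)| * |Ob(D)| = 22 * 8 = 176

176


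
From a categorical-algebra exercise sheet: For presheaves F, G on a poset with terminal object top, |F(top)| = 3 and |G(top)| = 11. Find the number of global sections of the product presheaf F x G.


Global sections of a presheaf on a poset with terminal top satisfy
Gamma(H) ~ H(top). Presheaves admit pointwise products, so
(F x G)(top) = F(top) x G(top) (Cartesian product).
|Gamma(F x G)| = |F(top)| * |G(top)| = 3 * 11 = 33.

33


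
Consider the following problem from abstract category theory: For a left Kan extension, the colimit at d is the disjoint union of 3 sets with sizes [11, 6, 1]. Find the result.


Pointwise, the left Kan extension (Lan_F H)(d) is the colimit, indexed
by the comma category (F downarrow d), of H composed with the
projection (F downarrow d) -> C. Here that colimit is given
as a coproduct (disjoint union) of sets, so its cardinality is the
sum of the sizes of the summands.
Coproduct of sets with sizes: 11 + 6 + 1
= 18

18


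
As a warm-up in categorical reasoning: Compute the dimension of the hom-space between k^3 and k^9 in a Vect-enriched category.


In Vect-enriched categories, Hom(k^n, k^m) is the space of m x n matrices.
dim(Hom(k^3, k^9)) = 9 * 3 = 27

27


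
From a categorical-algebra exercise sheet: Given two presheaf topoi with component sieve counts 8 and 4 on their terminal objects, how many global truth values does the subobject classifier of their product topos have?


In a product of presheaf topoi E_1 x E_2, the subobject classifier
is Omega = Omega_1 x Omega_2 (componentwise), so
|Omega(top)| = |Omega_1(top_1)| * |Omega_2(top_2)|.
= 8 * 4 = 32.

32


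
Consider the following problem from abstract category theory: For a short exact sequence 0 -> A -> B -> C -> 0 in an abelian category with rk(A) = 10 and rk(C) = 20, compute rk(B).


For a short exact sequence 0 -> A -> B -> C -> 0,
rank is additive: rank(B) = rank(A) + rank(C).
rank(B) = 10 + 20 = 30

30


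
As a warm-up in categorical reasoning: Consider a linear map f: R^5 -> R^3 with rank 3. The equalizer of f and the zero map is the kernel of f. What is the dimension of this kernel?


The equalizer of f and the zero map is ker(f).
By the rank-nullity theorem: dim(ker(f)) = dim(domain) - rank(f).
dim(ker(f)) = 5 - 3 = 2

2


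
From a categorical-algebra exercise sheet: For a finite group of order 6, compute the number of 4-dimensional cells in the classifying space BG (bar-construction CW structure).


In the bar-construction CW model of BG, the n-cells are indexed by
n-tuples [g_1|...|g_n] of non-identity elements of G (degenerate
simplices with some g_i = e do not contribute cells), so there are
(|G| - 1)^n n-cells.
For dim = 4 with |G| = 6:
cells = (6 - 1)^4 = 5^4 = 625

625
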